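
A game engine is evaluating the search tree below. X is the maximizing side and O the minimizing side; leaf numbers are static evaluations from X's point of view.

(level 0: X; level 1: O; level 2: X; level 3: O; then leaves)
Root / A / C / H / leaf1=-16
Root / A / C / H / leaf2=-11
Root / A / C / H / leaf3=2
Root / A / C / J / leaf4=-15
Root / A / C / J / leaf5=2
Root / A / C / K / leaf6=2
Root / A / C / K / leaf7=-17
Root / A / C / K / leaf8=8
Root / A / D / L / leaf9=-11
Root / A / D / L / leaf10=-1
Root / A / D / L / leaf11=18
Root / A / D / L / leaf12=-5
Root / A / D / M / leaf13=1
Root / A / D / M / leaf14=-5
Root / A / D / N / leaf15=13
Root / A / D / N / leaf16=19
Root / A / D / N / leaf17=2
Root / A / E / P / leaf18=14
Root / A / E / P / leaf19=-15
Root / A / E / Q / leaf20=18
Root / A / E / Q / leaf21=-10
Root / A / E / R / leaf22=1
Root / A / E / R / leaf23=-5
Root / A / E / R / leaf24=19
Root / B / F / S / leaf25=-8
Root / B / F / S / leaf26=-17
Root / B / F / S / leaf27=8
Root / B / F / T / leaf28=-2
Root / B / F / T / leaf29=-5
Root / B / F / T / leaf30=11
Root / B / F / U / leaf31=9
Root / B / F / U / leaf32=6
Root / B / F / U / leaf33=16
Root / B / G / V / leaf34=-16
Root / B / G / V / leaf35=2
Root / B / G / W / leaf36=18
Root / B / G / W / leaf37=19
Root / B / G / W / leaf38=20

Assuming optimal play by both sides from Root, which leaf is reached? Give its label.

leaf32

H (O): min(-16, -11, 2) = -16
J (O): min(-15, 2) = -15
K (O): min(2, -17, 8) = -17
C (X): max(-16, -15, -17) = -15
L (O): min(-11, -1, 18, -5) = -11
M (O): min(1, -5) = -5
N (O): min(13, 19, 2) = 2
D (X): max(-11, -5, 2) = 2
P (O): min(14, -15) = -15
Q (O): min(18, -10) = -10
R (O): min(1, -5, 19) = -5
E (X): max(-15, -10, -5) = -5
A (O): min(-15, 2, -5) = -15
S (O): min(-8, -17, 8) = -17
T (O): min(-2, -5, 11) = -5
U (O): min(9, 6, 16) = 6
F (X): max(-17, -5, 6) = 6
V (O): min(-16, 2) = -16
W (O): min(18, 19, 20) = 18
G (X): max(-16, 18) = 18
B (O): min(6, 18) = 6
Root (X): max(-15, 6) = 6
At Root, X picks B (highest: 6).
At B, O picks F (lowest: 6).
At F, X picks U (highest: 6).
At U, O picks leaf32 (lowest: 6).
Terminal value 6.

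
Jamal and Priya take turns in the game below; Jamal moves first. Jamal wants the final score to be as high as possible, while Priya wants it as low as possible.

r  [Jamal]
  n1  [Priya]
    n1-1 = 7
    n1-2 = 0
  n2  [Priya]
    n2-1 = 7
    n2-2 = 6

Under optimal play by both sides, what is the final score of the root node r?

6

n1 (Priya): min(7, 0) = 0
n2 (Priya): min(7, 6) = 6
r (Jamal): max(0, 6) = 6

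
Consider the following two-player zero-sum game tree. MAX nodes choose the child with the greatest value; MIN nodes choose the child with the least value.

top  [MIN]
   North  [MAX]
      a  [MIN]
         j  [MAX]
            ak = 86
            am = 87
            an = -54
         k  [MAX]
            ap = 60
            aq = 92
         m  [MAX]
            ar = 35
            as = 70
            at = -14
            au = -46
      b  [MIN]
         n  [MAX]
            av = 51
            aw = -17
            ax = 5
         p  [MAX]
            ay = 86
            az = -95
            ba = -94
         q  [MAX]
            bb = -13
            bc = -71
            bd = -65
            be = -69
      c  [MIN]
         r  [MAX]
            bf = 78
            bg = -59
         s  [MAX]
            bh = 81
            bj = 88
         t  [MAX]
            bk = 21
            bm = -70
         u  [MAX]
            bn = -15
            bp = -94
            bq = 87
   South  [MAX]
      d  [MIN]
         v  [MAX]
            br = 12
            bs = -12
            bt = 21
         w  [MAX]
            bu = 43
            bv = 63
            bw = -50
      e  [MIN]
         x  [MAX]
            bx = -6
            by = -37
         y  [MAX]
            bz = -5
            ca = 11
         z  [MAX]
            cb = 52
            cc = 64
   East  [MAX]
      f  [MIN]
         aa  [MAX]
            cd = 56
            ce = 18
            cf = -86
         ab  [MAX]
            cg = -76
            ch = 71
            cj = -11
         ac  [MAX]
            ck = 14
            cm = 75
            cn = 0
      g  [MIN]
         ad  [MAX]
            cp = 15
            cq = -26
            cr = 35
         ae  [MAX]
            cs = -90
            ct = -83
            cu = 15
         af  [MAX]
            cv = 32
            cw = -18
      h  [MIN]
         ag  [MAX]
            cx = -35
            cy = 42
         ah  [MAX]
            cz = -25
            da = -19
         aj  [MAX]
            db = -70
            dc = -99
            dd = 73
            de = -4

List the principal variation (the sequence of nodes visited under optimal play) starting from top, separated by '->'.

j (MAX): max(86, 87, -54) = 87
k (MAX): max(60, 92) = 92
m (MAX): max(35, 70, -14, -46) = 70
a (MIN): min(87, 92, 70) = 70
n (MAX): max(51, -17, 5) = 51
p (MAX): max(86, -95, -94) = 86
q (MAX): max(-13, -71, -65, -69) = -13
b (MIN): min(51, 86, -13) = -13
r (MAX): max(78, -59) = 78
s (MAX): max(81, 88) = 88
t (MAX): max(21, -70) = 21
u (MAX): max(-15, -94, 87) = 87
c (MIN): min(78, 88, 21, 87) = 21
North (MAX): max(70, -13, 21) = 70
v (MAX): max(12, -12, 21) = 21
w (MAX): max(43, 63, -50) = 63
d (MIN): min(21, 63) = 21
x (MAX): max(-6, -37) = -6
y (MAX): max(-5, 11) = 11
z (MAX): max(52, 64) = 64
e (MIN): min(-6, 11, 64) = -6
South (MAX): max(21, -6) = 21
aa (MAX): max(56, 18, -86) = 56
ab (MAX): max(-76, 71, -11) = 71
ac (MAX): max(14, 75, 0) = 75
f (MIN): min(56, 71, 75) = 56
ad (MAX): max(15, -26, 35) = 35
ae (MAX): max(-90, -83, 15) = 15
af (MAX): max(32, -18) = 32
g (MIN): min(35, 15, 32) = 15
ag (MAX): max(-35, 42) = 42
ah (MAX): max(-25, -19) = -19
aj (MAX): max(-70, -99, 73, -4) = 73
h (MIN): min(42, -19, 73) = -19
East (MAX): max(56, 15, -19) = 56
top (MIN): min(70, 21, 56) = 21
At top, MIN picks South (lowest: 21).
At South, MAX picks d (highest: 21).
At d, MIN picks v (lowest: 21).
At v, MAX picks bt (highest: 21).
Terminal value 21.

top -> South -> d -> v -> bt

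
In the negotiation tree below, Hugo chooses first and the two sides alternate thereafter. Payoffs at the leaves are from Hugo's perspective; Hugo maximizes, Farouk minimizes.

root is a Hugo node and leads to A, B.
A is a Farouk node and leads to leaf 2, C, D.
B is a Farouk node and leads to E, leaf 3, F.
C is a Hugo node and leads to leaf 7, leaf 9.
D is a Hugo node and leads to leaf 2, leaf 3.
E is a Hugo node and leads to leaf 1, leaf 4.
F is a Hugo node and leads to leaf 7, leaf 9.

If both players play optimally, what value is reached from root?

C (Hugo): max(7, 9) = 9
D (Hugo): max(2, 3) = 3
A (Farouk): min(2, 9, 3) = 2
E (Hugo): max(1, 4) = 4
F (Hugo): max(7, 9) = 9
B (Farouk): min(4, 3, 9) = 3
root (Hugo): max(2, 3) = 3

3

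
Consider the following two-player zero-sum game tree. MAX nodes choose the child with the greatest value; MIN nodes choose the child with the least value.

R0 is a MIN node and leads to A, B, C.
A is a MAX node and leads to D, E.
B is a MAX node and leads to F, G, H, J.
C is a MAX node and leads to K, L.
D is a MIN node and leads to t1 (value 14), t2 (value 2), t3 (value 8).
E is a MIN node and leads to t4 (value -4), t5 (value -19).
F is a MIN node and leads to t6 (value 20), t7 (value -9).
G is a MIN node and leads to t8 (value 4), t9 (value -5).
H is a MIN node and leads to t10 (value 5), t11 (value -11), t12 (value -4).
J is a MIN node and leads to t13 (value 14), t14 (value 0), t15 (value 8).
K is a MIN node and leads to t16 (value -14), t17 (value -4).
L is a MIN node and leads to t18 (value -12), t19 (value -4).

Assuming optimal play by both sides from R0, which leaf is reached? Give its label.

D (MIN): min(14, 2, 8) = 2
E (MIN): min(-4, -19) = -19
A (MAX): max(2, -19) = 2
F (MIN): min(20, -9) = -9
G (MIN): min(4, -5) = -5
H (MIN): min(5, -11, -4) = -11
J (MIN): min(14, 0, 8) = 0
B (MAX): max(-9, -5, -11, 0) = 0
K (MIN): min(-14, -4) = -14
L (MIN): min(-12, -4) = -12
C (MAX): max(-14, -12) = -12
R0 (MIN): min(2, 0, -12) = -12
At R0, MIN picks C (lowest: -12).
At C, MAX picks L (highest: -12).
At L, MIN picks t18 (lowest: -12).
Terminal value -12.

t18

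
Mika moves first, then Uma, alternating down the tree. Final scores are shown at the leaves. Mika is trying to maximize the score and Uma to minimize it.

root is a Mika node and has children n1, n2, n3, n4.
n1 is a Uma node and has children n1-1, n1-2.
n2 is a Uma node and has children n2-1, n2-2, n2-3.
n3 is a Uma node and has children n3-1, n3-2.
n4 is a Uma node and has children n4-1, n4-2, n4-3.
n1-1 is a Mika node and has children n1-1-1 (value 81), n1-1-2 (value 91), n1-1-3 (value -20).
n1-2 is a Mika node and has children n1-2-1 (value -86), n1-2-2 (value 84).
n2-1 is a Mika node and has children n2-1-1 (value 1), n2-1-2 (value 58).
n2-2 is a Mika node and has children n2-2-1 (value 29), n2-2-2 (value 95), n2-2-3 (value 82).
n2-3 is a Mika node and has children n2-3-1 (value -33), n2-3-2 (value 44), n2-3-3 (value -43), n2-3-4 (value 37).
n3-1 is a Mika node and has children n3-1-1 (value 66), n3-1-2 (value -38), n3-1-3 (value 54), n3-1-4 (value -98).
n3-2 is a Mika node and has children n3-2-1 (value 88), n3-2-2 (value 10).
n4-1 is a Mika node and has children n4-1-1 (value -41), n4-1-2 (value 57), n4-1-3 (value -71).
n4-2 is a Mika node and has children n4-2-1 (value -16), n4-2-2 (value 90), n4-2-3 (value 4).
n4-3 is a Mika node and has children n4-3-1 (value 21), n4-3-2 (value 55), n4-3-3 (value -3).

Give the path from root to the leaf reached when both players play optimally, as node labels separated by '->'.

n1-1 (Mika): max(81, 91, -20) = 91
n1-2 (Mika): max(-86, 84) = 84
n1 (Uma): min(91, 84) = 84
n2-1 (Mika): max(1, 58) = 58
n2-2 (Mika): max(29, 95, 82) = 95
n2-3 (Mika): max(-33, 44, -43, 37) = 44
n2 (Uma): min(58, 95, 44) = 44
n3-1 (Mika): max(66, -38, 54, -98) = 66
n3-2 (Mika): max(88, 10) = 88
n3 (Uma): min(66, 88) = 66
n4-1 (Mika): max(-41, 57, -71) = 57
n4-2 (Mika): max(-16, 90, 4) = 90
n4-3 (Mika): max(21, 55, -3) = 55
n4 (Uma): min(57, 90, 55) = 55
root (Mika): max(84, 44, 66, 55) = 84
At root, Mika picks n1 (highest: 84).
At n1, Uma picks n1-2 (lowest: 84).
At n1-2, Mika picks n1-2-2 (highest: 84).
Terminal value 84.

root -> n1 -> n1-2 -> n1-2-2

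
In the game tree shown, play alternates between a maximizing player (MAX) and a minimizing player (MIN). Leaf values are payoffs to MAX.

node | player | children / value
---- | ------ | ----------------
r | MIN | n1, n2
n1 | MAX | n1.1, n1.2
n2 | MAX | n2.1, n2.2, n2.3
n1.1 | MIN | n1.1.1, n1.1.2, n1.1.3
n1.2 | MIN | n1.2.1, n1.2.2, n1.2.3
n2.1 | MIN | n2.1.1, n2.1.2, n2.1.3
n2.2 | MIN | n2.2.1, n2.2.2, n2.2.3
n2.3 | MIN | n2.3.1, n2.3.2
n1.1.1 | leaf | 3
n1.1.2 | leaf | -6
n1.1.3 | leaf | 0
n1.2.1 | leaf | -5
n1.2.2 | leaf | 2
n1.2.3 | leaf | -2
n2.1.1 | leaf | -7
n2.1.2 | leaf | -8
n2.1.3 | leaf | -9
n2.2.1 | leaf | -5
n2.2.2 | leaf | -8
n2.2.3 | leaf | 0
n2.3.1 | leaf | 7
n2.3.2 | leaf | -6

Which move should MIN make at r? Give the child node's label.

n1.1 (MIN): min(3, -6, 0) = -6
n1.2 (MIN): min(-5, 2, -2) = -5
n1 (MAX): max(-6, -5) = -5
n2.1 (MIN): min(-7, -8, -9) = -9
n2.2 (MIN): min(-5, -8, 0) = -8
n2.3 (MIN): min(7, -6) = -6
n2 (MAX): max(-9, -8, -6) = -6
r (MIN): min(-5, -6) = -6
MIN at r wants the lowest of {n1=-5, n2=-6}, so chooses n2.

n2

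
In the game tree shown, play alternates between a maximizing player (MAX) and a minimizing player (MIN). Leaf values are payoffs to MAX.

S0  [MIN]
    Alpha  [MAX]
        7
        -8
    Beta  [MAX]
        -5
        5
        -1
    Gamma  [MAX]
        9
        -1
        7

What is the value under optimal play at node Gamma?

Gamma (MAX): max(9, -1, 7) = 9

9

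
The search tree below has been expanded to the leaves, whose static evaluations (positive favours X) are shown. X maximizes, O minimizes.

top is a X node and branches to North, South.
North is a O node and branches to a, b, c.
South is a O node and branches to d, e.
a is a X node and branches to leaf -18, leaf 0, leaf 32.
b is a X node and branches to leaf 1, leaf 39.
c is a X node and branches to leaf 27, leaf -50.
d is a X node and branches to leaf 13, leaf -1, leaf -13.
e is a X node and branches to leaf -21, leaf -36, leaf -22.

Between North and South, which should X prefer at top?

North

a (X): max(-18, 0, 32) = 32
b (X): max(1, 39) = 39
c (X): max(27, -50) = 27
North (O): min(32, 39, 27) = 27
d (X): max(13, -1, -13) = 13
e (X): max(-21, -36, -22) = -21
South (O): min(13, -21) = -21
X prefers the higher value; North=27, South=-21. North is better since 27 > -21.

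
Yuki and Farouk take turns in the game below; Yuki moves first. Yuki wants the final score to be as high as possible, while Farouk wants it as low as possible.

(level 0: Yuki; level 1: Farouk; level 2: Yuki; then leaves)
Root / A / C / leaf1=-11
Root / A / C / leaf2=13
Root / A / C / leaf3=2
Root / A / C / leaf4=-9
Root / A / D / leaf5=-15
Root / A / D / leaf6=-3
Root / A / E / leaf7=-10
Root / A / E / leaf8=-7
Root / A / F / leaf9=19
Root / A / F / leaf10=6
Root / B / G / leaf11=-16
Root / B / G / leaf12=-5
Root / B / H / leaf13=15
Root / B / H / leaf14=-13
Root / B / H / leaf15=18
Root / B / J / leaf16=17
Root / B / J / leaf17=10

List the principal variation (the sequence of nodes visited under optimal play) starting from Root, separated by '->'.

Root -> B -> G -> leaf12

C (Yuki): max(-11, 13, 2, -9) = 13
D (Yuki): max(-15, -3) = -3
E (Yuki): max(-10, -7) = -7
F (Yuki): max(19, 6) = 19
A (Farouk): min(13, -3, -7, 19) = -7
G (Yuki): max(-16, -5) = -5
H (Yuki): max(15, -13, 18) = 18
J (Yuki): max(17, 10) = 17
B (Farouk): min(-5, 18, 17) = -5
Root (Yuki): max(-7, -5) = -5
At Root, Yuki picks B (highest: -5).
At B, Farouk picks G (lowest: -5).
At G, Yuki picks leaf12 (highest: -5).
Terminal value -5.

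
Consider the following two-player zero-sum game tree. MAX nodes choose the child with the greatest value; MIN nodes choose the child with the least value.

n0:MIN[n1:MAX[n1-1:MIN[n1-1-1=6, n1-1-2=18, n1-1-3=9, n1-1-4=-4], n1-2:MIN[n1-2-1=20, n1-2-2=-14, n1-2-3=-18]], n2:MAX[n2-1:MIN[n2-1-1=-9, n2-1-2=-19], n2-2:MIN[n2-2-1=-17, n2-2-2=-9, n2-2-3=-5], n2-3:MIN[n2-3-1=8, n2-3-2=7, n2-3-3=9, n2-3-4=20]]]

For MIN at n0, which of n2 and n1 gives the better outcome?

n1

n2-1 (MIN): min(-9, -19) = -19
n2-2 (MIN): min(-17, -9, -5) = -17
n2-3 (MIN): min(8, 7, 9, 20) = 7
n2 (MAX): max(-19, -17, 7) = 7
n1-1 (MIN): min(6, 18, 9, -4) = -4
n1-2 (MIN): min(20, -14, -18) = -18
n1 (MAX): max(-4, -18) = -4
MIN prefers the lower value; n2=7, n1=-4. n1 is better since -4 < 7.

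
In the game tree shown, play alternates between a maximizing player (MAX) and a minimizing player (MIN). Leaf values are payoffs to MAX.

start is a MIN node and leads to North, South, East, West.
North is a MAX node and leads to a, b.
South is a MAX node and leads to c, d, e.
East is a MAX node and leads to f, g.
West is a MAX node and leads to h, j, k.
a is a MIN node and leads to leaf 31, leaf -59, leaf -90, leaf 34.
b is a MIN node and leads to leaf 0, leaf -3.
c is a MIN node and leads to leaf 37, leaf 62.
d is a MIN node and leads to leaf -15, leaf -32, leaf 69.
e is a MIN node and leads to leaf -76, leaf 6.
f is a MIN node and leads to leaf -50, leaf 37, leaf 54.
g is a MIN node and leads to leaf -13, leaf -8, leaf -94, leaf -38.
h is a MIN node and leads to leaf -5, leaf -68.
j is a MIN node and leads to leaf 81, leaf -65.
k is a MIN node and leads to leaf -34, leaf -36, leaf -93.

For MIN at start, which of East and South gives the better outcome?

East

f (MIN): min(-50, 37, 54) = -50
g (MIN): min(-13, -8, -94, -38) = -94
East (MAX): max(-50, -94) = -50
c (MIN): min(37, 62) = 37
d (MIN): min(-15, -32, 69) = -32
e (MIN): min(-76, 6) = -76
South (MAX): max(37, -32, -76) = 37
MIN prefers the lower value; East=-50, South=37. East is better since -50 < 37.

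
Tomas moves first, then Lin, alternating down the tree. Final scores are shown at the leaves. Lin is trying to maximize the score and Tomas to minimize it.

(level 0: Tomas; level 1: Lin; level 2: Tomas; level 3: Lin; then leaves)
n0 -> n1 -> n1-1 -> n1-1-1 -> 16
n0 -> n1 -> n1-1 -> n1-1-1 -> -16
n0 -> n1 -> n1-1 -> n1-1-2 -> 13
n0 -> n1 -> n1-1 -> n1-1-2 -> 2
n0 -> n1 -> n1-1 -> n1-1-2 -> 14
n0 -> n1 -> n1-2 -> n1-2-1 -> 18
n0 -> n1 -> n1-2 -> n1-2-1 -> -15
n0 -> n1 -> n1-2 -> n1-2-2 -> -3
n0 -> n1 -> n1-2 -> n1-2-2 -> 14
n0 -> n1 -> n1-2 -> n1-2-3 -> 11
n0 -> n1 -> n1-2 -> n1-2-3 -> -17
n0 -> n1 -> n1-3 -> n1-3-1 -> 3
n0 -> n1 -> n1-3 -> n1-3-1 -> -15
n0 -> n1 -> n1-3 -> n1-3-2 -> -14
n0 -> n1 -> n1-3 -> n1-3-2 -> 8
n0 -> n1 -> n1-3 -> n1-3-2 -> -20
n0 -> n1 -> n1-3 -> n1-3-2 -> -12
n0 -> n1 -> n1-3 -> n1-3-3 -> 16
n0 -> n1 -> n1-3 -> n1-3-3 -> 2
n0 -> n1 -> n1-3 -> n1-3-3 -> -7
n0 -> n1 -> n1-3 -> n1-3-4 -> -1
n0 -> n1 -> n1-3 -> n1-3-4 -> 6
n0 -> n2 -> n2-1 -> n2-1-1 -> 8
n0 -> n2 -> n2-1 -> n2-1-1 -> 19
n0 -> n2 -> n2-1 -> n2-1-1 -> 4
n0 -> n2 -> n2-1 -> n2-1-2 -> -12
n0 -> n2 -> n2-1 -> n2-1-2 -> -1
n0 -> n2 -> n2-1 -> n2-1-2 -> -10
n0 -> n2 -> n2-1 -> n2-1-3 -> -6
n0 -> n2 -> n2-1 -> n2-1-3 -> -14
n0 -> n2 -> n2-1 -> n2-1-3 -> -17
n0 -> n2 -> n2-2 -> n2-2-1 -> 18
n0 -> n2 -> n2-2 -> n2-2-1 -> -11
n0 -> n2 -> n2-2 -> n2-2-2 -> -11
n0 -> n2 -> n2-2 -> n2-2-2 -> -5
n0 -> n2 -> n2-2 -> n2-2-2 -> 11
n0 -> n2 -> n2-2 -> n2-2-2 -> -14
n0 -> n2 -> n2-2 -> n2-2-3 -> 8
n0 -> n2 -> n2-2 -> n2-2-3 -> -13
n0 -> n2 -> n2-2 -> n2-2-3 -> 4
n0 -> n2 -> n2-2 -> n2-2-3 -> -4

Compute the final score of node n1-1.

n1-1-1 (Lin): max(16, -16) = 16
n1-1-2 (Lin): max(13, 2, 14) = 14
n1-1 (Tomas): min(16, 14) = 14

14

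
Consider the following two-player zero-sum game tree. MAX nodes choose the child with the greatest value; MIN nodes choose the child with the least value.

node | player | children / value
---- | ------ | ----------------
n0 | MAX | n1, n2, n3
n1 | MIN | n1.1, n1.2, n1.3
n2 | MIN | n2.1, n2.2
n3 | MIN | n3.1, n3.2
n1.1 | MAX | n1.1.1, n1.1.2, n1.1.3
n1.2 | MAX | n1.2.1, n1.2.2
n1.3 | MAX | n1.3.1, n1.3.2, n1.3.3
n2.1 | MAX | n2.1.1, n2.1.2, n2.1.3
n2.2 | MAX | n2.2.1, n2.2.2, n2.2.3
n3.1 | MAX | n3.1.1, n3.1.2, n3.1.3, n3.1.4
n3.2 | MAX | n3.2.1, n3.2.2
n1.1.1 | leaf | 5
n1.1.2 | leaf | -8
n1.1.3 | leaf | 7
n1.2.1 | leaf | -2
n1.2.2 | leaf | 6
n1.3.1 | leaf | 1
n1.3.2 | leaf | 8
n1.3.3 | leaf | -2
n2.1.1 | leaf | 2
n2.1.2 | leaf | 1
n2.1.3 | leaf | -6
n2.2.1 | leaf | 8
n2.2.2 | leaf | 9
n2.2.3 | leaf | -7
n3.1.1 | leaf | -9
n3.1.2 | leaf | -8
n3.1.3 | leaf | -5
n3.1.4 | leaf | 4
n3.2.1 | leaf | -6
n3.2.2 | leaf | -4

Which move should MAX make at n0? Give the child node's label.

n1.1 (MAX): max(5, -8, 7) = 7
n1.2 (MAX): max(-2, 6) = 6
n1.3 (MAX): max(1, 8, -2) = 8
n1 (MIN): min(7, 6, 8) = 6
n2.1 (MAX): max(2, 1, -6) = 2
n2.2 (MAX): max(8, 9, -7) = 9
n2 (MIN): min(2, 9) = 2
n3.1 (MAX): max(-9, -8, -5, 4) = 4
n3.2 (MAX): max(-6, -4) = -4
n3 (MIN): min(4, -4) = -4
n0 (MAX): max(6, 2, -4) = 6
MAX at n0 wants the highest of {n1=6, n2=2, n3=-4}, so chooses n1.

n1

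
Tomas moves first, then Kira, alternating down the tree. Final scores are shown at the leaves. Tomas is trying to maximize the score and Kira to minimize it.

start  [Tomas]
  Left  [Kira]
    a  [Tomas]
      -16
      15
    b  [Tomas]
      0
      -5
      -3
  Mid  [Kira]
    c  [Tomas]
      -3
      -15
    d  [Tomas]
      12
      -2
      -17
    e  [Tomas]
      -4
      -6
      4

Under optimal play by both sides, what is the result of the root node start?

a (Tomas): max(-16, 15) = 15
b (Tomas): max(0, -5, -3) = 0
Left (Kira): min(15, 0) = 0
c (Tomas): max(-3, -15) = -3
d (Tomas): max(12, -2, -17) = 12
e (Tomas): max(-4, -6, 4) = 4
Mid (Kira): min(-3, 12, 4) = -3
start (Tomas): max(0, -3) = 0

0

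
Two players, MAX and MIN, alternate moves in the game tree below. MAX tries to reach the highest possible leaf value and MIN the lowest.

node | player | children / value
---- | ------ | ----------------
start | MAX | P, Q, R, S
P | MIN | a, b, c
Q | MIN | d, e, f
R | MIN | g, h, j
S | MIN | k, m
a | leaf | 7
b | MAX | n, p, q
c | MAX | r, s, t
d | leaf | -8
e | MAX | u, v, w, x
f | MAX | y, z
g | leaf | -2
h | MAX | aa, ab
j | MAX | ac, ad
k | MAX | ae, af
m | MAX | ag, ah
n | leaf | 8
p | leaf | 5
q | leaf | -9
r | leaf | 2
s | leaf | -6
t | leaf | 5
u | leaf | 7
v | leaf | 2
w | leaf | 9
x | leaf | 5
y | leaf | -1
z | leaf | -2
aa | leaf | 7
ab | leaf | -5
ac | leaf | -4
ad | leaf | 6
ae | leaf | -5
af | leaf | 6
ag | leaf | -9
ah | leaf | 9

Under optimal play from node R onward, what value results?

h (MAX): max(7, -5) = 7
j (MAX): max(-4, 6) = 6
R (MIN): min(-2, 7, 6) = -2

-2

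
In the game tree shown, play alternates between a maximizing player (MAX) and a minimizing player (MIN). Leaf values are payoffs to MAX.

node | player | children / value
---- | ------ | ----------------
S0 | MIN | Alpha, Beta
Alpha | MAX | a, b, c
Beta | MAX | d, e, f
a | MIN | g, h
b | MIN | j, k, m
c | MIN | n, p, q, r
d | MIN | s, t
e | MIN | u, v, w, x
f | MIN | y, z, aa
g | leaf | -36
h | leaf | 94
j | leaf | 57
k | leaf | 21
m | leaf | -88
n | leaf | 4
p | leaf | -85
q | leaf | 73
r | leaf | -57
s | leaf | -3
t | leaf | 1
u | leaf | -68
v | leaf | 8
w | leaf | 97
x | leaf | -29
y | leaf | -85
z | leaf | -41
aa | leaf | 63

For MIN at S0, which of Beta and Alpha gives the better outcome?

Alpha

d (MIN): min(-3, 1) = -3
e (MIN): min(-68, 8, 97, -29) = -68
f (MIN): min(-85, -41, 63) = -85
Beta (MAX): max(-3, -68, -85) = -3
a (MIN): min(-36, 94) = -36
b (MIN): min(57, 21, -88) = -88
c (MIN): min(4, -85, 73, -57) = -85
Alpha (MAX): max(-36, -88, -85) = -36
MIN prefers the lower value; Beta=-3, Alpha=-36. Alpha is better since -36 < -3.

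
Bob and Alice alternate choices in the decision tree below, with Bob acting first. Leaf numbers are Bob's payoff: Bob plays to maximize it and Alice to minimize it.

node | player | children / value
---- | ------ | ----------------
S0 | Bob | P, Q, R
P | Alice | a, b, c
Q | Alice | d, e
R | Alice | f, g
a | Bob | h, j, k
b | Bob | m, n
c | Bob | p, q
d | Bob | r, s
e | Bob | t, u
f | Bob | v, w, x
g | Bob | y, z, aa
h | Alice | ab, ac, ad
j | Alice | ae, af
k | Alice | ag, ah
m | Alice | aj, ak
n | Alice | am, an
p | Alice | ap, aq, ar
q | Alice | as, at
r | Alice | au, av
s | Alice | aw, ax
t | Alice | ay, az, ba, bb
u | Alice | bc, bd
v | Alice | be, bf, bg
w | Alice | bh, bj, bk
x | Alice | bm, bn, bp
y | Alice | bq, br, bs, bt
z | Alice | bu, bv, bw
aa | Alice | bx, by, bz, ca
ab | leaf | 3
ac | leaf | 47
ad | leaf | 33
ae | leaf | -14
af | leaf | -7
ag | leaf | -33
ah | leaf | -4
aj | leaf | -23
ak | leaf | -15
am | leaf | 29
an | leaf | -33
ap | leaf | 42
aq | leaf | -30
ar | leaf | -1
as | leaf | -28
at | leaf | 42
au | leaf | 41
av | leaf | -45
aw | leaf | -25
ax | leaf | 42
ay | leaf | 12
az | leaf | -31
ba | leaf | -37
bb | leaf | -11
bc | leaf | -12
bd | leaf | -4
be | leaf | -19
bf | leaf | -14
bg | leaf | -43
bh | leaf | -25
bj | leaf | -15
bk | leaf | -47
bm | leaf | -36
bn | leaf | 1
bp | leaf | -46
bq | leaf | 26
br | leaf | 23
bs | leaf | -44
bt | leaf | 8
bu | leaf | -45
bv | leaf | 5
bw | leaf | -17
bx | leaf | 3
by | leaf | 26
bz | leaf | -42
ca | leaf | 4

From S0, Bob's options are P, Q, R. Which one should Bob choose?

Q

h (Alice): min(3, 47, 33) = 3
j (Alice): min(-14, -7) = -14
k (Alice): min(-33, -4) = -33
a (Bob): max(3, -14, -33) = 3
m (Alice): min(-23, -15) = -23
n (Alice): min(29, -33) = -33
b (Bob): max(-23, -33) = -23
p (Alice): min(42, -30, -1) = -30
q (Alice): min(-28, 42) = -28
c (Bob): max(-30, -28) = -28
P (Alice): min(3, -23, -28) = -28
r (Alice): min(41, -45) = -45
s (Alice): min(-25, 42) = -25
d (Bob): max(-45, -25) = -25
t (Alice): min(12, -31, -37, -11) = -37
u (Alice): min(-12, -4) = -12
e (Bob): max(-37, -12) = -12
Q (Alice): min(-25, -12) = -25
v (Alice): min(-19, -14, -43) = -43
w (Alice): min(-25, -15, -47) = -47
x (Alice): min(-36, 1, -46) = -46
f (Bob): max(-43, -47, -46) = -43
y (Alice): min(26, 23, -44, 8) = -44
z (Alice): min(-45, 5, -17) = -45
aa (Alice): min(3, 26, -42, 4) = -42
g (Bob): max(-44, -45, -42) = -42
R (Alice): min(-43, -42) = -43
S0 (Bob): max(-28, -25, -43) = -25
Bob at S0 wants the highest of {P=-28, Q=-25, R=-43}, so chooses Q.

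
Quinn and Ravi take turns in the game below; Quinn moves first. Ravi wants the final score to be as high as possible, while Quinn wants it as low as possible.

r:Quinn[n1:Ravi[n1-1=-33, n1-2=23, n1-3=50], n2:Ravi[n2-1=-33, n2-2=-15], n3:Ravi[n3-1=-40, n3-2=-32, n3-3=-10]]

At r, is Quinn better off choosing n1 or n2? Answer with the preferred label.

n1 (Ravi): max(-33, 23, 50) = 50
n2 (Ravi): max(-33, -15) = -15
Quinn prefers the lower value; n1=50, n2=-15. n2 is better since -15 < 50.

n2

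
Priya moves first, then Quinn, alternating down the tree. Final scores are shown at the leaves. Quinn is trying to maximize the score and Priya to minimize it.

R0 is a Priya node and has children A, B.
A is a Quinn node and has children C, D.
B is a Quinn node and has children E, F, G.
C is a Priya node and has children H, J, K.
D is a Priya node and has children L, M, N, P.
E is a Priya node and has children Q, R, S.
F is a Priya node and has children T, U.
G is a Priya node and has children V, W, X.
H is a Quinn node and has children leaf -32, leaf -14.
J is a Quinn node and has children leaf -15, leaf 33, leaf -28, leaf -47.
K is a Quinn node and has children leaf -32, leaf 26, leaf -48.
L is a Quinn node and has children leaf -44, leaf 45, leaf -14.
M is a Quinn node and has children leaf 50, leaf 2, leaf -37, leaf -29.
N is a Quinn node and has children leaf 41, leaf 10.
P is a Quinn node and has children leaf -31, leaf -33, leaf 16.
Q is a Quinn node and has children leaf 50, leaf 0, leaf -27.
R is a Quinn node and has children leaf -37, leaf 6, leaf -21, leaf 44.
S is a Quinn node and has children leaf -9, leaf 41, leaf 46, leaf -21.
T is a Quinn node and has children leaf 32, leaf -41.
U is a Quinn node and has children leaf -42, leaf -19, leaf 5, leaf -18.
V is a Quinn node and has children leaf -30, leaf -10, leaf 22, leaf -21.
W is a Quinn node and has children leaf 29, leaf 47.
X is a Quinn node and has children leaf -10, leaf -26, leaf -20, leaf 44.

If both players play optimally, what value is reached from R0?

16

H (Quinn): max(-32, -14) = -14
J (Quinn): max(-15, 33, -28, -47) = 33
K (Quinn): max(-32, 26, -48) = 26
C (Priya): min(-14, 33, 26) = -14
L (Quinn): max(-44, 45, -14) = 45
M (Quinn): max(50, 2, -37, -29) = 50
N (Quinn): max(41, 10) = 41
P (Quinn): max(-31, -33, 16) = 16
D (Priya): min(45, 50, 41, 16) = 16
A (Quinn): max(-14, 16) = 16
Q (Quinn): max(50, 0, -27) = 50
R (Quinn): max(-37, 6, -21, 44) = 44
S (Quinn): max(-9, 41, 46, -21) = 46
E (Priya): min(50, 44, 46) = 44
T (Quinn): max(32, -41) = 32
U (Quinn): max(-42, -19, 5, -18) = 5
F (Priya): min(32, 5) = 5
V (Quinn): max(-30, -10, 22, -21) = 22
W (Quinn): max(29, 47) = 47
X (Quinn): max(-10, -26, -20, 44) = 44
G (Priya): min(22, 47, 44) = 22
B (Quinn): max(44, 5, 22) = 44
R0 (Priya): min(16, 44) = 16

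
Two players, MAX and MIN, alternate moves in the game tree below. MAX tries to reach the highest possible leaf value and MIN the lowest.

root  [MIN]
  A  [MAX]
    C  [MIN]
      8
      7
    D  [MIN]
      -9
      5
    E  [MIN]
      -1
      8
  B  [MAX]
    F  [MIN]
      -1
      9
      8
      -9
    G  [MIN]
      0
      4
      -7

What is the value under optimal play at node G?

G (MIN): min(0, 4, -7) = -7

-7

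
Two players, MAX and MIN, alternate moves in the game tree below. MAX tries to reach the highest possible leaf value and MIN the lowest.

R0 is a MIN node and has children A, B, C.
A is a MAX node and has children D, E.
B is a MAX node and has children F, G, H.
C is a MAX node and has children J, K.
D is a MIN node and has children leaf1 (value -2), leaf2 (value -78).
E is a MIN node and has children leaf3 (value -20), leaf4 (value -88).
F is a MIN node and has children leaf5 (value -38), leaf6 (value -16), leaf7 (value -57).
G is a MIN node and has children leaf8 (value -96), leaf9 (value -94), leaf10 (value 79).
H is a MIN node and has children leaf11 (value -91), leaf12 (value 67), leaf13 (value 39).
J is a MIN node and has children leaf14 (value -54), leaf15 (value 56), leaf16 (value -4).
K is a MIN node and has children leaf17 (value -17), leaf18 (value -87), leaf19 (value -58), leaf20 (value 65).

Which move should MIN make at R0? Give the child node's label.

D (MIN): min(-2, -78) = -78
E (MIN): min(-20, -88) = -88
A (MAX): max(-78, -88) = -78
F (MIN): min(-38, -16, -57) = -57
G (MIN): min(-96, -94, 79) = -96
H (MIN): min(-91, 67, 39) = -91
B (MAX): max(-57, -96, -91) = -57
J (MIN): min(-54, 56, -4) = -54
K (MIN): min(-17, -87, -58, 65) = -87
C (MAX): max(-54, -87) = -54
R0 (MIN): min(-78, -57, -54) = -78
MIN at R0 wants the lowest of {A=-78, B=-57, C=-54}, so chooses A.

A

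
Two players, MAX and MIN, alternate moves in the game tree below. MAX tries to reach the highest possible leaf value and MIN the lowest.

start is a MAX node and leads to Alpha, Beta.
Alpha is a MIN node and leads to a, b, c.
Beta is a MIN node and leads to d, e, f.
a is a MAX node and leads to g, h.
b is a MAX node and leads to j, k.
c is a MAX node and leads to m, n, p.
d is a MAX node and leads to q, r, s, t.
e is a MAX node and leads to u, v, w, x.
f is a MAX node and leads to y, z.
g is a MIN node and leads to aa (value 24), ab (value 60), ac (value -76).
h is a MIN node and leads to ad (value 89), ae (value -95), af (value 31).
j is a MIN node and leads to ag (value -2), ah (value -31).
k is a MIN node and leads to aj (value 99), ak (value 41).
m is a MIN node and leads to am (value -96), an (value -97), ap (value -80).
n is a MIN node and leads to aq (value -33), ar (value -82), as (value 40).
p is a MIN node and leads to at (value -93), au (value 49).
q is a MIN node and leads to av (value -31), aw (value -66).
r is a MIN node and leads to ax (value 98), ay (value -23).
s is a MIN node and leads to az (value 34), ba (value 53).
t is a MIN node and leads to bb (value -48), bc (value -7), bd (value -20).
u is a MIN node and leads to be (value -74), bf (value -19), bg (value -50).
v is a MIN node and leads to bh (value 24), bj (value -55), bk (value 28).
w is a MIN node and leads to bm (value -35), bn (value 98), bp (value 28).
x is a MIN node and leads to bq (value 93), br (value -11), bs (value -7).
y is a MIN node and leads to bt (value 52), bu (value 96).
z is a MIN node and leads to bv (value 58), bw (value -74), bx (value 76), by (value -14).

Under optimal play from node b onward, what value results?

41

j (MIN): min(-2, -31) = -31
k (MIN): min(99, 41) = 41
b (MAX): max(-31, 41) = 41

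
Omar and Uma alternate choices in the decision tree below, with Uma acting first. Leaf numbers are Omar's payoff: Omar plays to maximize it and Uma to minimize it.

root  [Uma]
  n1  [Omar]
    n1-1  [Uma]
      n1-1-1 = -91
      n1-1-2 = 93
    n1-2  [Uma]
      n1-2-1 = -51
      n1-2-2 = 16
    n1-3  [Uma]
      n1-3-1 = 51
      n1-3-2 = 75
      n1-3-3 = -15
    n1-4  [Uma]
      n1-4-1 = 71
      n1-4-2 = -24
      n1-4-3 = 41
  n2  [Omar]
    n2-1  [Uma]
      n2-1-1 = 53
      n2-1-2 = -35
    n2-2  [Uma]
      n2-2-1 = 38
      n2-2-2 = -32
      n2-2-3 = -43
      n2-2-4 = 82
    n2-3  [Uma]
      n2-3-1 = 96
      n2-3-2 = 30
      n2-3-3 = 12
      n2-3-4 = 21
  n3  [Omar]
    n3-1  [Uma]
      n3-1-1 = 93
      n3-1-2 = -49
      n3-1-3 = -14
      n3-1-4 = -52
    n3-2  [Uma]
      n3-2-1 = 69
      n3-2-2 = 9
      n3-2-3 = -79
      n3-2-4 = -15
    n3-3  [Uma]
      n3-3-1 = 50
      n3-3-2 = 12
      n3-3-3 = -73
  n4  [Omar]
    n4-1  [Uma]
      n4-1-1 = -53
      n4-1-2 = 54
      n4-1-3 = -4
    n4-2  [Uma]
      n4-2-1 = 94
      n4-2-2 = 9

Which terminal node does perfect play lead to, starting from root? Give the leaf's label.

n1-1 (Uma): min(-91, 93) = -91
n1-2 (Uma): min(-51, 16) = -51
n1-3 (Uma): min(51, 75, -15) = -15
n1-4 (Uma): min(71, -24, 41) = -24
n1 (Omar): max(-91, -51, -15, -24) = -15
n2-1 (Uma): min(53, -35) = -35
n2-2 (Uma): min(38, -32, -43, 82) = -43
n2-3 (Uma): min(96, 30, 12, 21) = 12
n2 (Omar): max(-35, -43, 12) = 12
n3-1 (Uma): min(93, -49, -14, -52) = -52
n3-2 (Uma): min(69, 9, -79, -15) = -79
n3-3 (Uma): min(50, 12, -73) = -73
n3 (Omar): max(-52, -79, -73) = -52
n4-1 (Uma): min(-53, 54, -4) = -53
n4-2 (Uma): min(94, 9) = 9
n4 (Omar): max(-53, 9) = 9
root (Uma): min(-15, 12, -52, 9) = -52
At root, Uma picks n3 (lowest: -52).
At n3, Omar picks n3-1 (highest: -52).
At n3-1, Uma picks n3-1-4 (lowest: -52).
Terminal value -52.

n3-1-4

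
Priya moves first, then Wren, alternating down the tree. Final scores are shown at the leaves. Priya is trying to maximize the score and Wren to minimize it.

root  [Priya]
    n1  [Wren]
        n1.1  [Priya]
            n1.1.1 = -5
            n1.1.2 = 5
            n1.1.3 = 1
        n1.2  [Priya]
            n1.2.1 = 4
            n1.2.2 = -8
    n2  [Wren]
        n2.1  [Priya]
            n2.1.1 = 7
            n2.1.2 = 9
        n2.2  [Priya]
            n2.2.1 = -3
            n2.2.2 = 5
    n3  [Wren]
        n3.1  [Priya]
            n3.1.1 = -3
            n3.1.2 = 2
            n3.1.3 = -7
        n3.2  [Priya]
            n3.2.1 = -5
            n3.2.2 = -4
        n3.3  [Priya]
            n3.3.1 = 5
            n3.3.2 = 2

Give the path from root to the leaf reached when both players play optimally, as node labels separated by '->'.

n1.1 (Priya): max(-5, 5, 1) = 5
n1.2 (Priya): max(4, -8) = 4
n1 (Wren): min(5, 4) = 4
n2.1 (Priya): max(7, 9) = 9
n2.2 (Priya): max(-3, 5) = 5
n2 (Wren): min(9, 5) = 5
n3.1 (Priya): max(-3, 2, -7) = 2
n3.2 (Priya): max(-5, -4) = -4
n3.3 (Priya): max(5, 2) = 5
n3 (Wren): min(2, -4, 5) = -4
root (Priya): max(4, 5, -4) = 5
At root, Priya picks n2 (highest: 5).
At n2, Wren picks n2.2 (lowest: 5).
At n2.2, Priya picks n2.2.2 (highest: 5).
Terminal value 5.

root -> n2 -> n2.2 -> n2.2.2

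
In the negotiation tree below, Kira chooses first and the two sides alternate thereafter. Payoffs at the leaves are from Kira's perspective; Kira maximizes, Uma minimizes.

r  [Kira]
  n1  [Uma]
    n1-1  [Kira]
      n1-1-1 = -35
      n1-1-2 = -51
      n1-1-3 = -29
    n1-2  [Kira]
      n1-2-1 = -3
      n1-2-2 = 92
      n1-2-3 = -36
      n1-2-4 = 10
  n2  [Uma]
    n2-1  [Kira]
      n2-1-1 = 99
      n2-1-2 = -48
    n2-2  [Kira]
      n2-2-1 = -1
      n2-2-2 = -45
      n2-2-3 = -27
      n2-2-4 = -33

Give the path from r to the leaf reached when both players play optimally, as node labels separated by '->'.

n1-1 (Kira): max(-35, -51, -29) = -29
n1-2 (Kira): max(-3, 92, -36, 10) = 92
n1 (Uma): min(-29, 92) = -29
n2-1 (Kira): max(99, -48) = 99
n2-2 (Kira): max(-1, -45, -27, -33) = -1
n2 (Uma): min(99, -1) = -1
r (Kira): max(-29, -1) = -1
At r, Kira picks n2 (highest: -1).
At n2, Uma picks n2-2 (lowest: -1).
At n2-2, Kira picks n2-2-1 (highest: -1).
Terminal value -1.

r -> n2 -> n2-2 -> n2-2-1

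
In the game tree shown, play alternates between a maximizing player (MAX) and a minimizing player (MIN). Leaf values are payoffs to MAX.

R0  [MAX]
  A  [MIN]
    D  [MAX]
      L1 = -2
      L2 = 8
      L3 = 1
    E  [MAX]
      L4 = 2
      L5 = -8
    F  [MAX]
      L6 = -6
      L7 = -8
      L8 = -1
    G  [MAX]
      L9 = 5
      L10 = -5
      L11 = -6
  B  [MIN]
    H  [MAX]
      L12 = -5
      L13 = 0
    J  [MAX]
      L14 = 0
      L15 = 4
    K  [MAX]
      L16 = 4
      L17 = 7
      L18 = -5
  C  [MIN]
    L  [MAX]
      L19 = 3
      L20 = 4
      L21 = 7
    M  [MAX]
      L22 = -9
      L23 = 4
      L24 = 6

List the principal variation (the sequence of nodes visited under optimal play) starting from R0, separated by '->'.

D (MAX): max(-2, 8, 1) = 8
E (MAX): max(2, -8) = 2
F (MAX): max(-6, -8, -1) = -1
G (MAX): max(5, -5, -6) = 5
A (MIN): min(8, 2, -1, 5) = -1
H (MAX): max(-5, 0) = 0
J (MAX): max(0, 4) = 4
K (MAX): max(4, 7, -5) = 7
B (MIN): min(0, 4, 7) = 0
L (MAX): max(3, 4, 7) = 7
M (MAX): max(-9, 4, 6) = 6
C (MIN): min(7, 6) = 6
R0 (MAX): max(-1, 0, 6) = 6
At R0, MAX picks C (highest: 6).
At C, MIN picks M (lowest: 6).
At M, MAX picks L24 (highest: 6).
Terminal value 6.

R0 -> C -> M -> L24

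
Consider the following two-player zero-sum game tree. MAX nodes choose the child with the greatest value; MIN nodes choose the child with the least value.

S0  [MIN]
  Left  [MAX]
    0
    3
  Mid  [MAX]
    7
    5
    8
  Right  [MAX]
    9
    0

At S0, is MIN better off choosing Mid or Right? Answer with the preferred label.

Mid (MAX): max(7, 5, 8) = 8
Right (MAX): max(9, 0) = 9
MIN prefers the lower value; Mid=8, Right=9. Mid is better since 8 < 9.

Mid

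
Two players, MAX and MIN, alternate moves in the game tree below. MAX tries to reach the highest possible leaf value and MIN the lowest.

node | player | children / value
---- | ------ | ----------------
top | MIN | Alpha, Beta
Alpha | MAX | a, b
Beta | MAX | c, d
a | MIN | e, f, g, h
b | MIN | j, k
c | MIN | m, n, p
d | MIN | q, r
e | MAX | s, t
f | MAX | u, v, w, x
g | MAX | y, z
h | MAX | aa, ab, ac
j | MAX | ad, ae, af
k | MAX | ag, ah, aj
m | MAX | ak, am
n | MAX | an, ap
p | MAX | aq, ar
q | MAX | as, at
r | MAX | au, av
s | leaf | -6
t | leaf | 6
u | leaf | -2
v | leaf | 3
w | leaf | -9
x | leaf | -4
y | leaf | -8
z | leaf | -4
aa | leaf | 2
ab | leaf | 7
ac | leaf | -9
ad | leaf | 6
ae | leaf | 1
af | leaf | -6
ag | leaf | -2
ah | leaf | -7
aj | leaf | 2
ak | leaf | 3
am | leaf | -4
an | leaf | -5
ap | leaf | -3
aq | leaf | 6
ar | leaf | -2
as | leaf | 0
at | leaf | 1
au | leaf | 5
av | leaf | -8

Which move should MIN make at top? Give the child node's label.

e (MAX): max(-6, 6) = 6
f (MAX): max(-2, 3, -9, -4) = 3
g (MAX): max(-8, -4) = -4
h (MAX): max(2, 7, -9) = 7
a (MIN): min(6, 3, -4, 7) = -4
j (MAX): max(6, 1, -6) = 6
k (MAX): max(-2, -7, 2) = 2
b (MIN): min(6, 2) = 2
Alpha (MAX): max(-4, 2) = 2
m (MAX): max(3, -4) = 3
n (MAX): max(-5, -3) = -3
p (MAX): max(6, -2) = 6
c (MIN): min(3, -3, 6) = -3
q (MAX): max(0, 1) = 1
r (MAX): max(5, -8) = 5
d (MIN): min(1, 5) = 1
Beta (MAX): max(-3, 1) = 1
top (MIN): min(2, 1) = 1
MIN at top wants the lowest of {Alpha=2, Beta=1}, so chooses Beta.

Beta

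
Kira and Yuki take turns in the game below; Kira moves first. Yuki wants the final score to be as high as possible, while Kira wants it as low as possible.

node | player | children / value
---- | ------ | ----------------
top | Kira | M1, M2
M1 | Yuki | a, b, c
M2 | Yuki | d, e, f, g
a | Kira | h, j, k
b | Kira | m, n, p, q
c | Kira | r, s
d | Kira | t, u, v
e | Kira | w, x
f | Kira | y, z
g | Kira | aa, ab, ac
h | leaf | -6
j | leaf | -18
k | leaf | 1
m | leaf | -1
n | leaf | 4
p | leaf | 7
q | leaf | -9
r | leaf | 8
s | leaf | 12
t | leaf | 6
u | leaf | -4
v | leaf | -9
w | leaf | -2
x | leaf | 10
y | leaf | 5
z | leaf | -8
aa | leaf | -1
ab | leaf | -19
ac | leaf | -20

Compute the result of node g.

-20

g (Kira): min(-1, -19, -20) = -20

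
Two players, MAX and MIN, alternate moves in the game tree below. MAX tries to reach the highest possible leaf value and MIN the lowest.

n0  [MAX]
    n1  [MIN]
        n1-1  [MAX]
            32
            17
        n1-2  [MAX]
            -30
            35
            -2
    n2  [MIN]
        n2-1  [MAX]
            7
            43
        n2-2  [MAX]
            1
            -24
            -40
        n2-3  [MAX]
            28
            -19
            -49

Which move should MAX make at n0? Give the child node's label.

n1

n1-1 (MAX): max(32, 17) = 32
n1-2 (MAX): max(-30, 35, -2) = 35
n1 (MIN): min(32, 35) = 32
n2-1 (MAX): max(7, 43) = 43
n2-2 (MAX): max(1, -24, -40) = 1
n2-3 (MAX): max(28, -19, -49) = 28
n2 (MIN): min(43, 1, 28) = 1
n0 (MAX): max(32, 1) = 32
MAX at n0 wants the highest of {n1=32, n2=1}, so chooses n1.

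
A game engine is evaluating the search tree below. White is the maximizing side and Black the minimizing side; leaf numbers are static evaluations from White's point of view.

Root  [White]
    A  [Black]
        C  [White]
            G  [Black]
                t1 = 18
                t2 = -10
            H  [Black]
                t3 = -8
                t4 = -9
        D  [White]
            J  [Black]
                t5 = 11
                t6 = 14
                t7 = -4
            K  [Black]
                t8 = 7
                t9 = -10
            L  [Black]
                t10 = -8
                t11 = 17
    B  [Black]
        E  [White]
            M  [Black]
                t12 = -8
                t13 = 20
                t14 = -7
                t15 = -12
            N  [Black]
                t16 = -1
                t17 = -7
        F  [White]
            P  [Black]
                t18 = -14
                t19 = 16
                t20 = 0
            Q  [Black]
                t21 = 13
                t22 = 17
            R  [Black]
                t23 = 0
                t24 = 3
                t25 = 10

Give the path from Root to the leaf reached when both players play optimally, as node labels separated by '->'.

G (Black): min(18, -10) = -10
H (Black): min(-8, -9) = -9
C (White): max(-10, -9) = -9
J (Black): min(11, 14, -4) = -4
K (Black): min(7, -10) = -10
L (Black): min(-8, 17) = -8
D (White): max(-4, -10, -8) = -4
A (Black): min(-9, -4) = -9
M (Black): min(-8, 20, -7, -12) = -12
N (Black): min(-1, -7) = -7
E (White): max(-12, -7) = -7
P (Black): min(-14, 16, 0) = -14
Q (Black): min(13, 17) = 13
R (Black): min(0, 3, 10) = 0
F (White): max(-14, 13, 0) = 13
B (Black): min(-7, 13) = -7
Root (White): max(-9, -7) = -7
At Root, White picks B (highest: -7).
At B, Black picks E (lowest: -7).
At E, White picks N (highest: -7).
At N, Black picks t17 (lowest: -7).
Terminal value -7.

Root -> B -> E -> N -> t17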